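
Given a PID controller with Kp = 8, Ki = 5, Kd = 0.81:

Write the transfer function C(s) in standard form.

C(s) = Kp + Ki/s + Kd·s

Substituting values: C(s) = 8 + 5/s + 0.81s = (0.81s² + 8s + 5)/s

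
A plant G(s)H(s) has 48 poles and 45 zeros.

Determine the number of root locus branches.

Root locus has n branches where n = number of poles = 48.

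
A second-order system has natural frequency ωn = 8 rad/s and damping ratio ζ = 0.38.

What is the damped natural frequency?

ωd = ωn√(1 - ζ²) = 8√(1 - 0.38²) = 7.4 rad/s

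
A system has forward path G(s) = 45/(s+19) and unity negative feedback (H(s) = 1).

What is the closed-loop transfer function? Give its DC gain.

T(s) = G/(1+GH) = [45/(s+19)] / [1 + 45/(s+19)] = 45/(s+19+45) = 45/(s+64). DC gain = 45/64 = 0.703125.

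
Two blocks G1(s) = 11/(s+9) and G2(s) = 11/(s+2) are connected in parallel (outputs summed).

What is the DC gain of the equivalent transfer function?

Parallel: G_eq = G1 + G2. DC gain = G1(0) + G2(0) = 11/9 + 11/2 = 1.2222 + 5.5 = 6.7222.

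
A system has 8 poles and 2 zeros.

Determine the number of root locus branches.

Root locus has n branches where n = number of poles = 8.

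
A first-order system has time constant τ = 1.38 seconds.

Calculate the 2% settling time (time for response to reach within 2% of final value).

For first-order system, 2% settling time ≈ 4τ = 4 × 1.38 = 5.52 s.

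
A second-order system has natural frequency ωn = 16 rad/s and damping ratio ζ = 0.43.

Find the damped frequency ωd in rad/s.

ωd = ωn√(1 - ζ²) = 16√(1 - 0.43²) = 14.45 rad/s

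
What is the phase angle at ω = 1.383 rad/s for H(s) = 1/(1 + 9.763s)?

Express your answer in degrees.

Phase = -arctan(ωτ) = -arctan(1.383 × 9.763) = -85.8°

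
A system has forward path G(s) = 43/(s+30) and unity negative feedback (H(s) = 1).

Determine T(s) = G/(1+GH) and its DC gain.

T(s) = G/(1+GH) = [43/(s+30)] / [1 + 43/(s+30)] = 43/(s+30+43) = 43/(s+73). DC gain = 43/73 = 0.5890.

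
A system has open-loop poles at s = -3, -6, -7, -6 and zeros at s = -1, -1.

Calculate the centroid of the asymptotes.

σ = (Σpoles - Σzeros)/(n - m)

σ = (Σpoles - Σzeros)/(n - m) = (-22 - (-2))/(4 - 2) = -20/2 = -10.0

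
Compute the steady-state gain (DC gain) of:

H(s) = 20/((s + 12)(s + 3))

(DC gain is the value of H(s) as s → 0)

DC gain = H(0) = 20/(12 × 3) = 20/36 = 0.5556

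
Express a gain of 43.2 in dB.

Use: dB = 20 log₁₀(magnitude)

dB = 20 log₁₀(43.2) = 32.7 dB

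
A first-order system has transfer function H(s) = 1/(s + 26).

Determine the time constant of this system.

For H(s) = 1/(s + 1/τ), the pole is at -1/τ = -26, so τ = 1/26 = 0.0385 s.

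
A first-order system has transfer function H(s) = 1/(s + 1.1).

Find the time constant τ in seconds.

For H(s) = 1/(s + 1/τ), the pole is at -1/τ = -1.1, so τ = 1/1.1 = 0.9091 s.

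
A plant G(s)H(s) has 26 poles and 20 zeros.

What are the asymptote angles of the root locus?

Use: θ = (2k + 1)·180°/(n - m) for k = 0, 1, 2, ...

n - m = 26 - 20 = 6. Angles: θk = (2k + 1)·180°/6 = 30°, 90°, 150°, 210°, 270°, 330°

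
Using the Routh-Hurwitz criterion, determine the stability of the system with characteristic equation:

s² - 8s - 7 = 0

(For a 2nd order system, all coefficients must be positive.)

Coefficients: 1, -8, -7. b=-8, c=-7 not positive, so system is unstable.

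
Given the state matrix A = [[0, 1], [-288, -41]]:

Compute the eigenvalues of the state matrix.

det(A - λI) = λ² - (-41)λ + 288 = (λ - (-32))(λ - (-9)). Eigenvalues: -32, -9.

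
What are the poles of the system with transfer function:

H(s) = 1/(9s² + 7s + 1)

Discriminant = 7² - 4×9×1 = 49 - 36 = 13 > 0, so two distinct real poles. Using quadratic formula: s = (-7 ± √13)/(2×9) = (-7 ± √13)/18, with √13 ≈ 3.6056. s₁ ≈ -0.1886, s₂ ≈ -0.5892. Poles: s₁ = -0.1886, s₂ = -0.5892.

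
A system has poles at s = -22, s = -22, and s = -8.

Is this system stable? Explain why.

All poles are in the left half-plane. System is stable.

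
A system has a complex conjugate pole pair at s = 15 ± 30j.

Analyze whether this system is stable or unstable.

Real part of poles is 15 (> 0, right half-plane). Unstable.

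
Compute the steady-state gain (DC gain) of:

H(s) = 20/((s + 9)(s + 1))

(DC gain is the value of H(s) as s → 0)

DC gain = H(0) = 20/(9 × 1) = 20/9 = 2.2222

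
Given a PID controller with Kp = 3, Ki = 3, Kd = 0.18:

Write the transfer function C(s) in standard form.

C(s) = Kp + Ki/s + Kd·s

Substituting values: C(s) = 3 + 3/s + 0.18s = (0.18s² + 3s + 3)/s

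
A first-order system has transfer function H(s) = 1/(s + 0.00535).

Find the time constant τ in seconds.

For H(s) = 1/(s + 1/τ), the pole is at -1/τ = -0.00535, so τ = 1/0.00535 = 186.9 s.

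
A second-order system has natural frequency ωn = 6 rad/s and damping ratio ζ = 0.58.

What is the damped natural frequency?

ωd = ωn√(1 - ζ²) = 6√(1 - 0.58²) = 4.89 rad/s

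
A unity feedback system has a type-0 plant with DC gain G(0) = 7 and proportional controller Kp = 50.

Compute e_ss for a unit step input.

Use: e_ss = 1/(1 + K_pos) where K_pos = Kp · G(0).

K_pos = Kp · G(0) = 50 × 7 = 350. e_ss = 1/(1 + 350) = 0.0028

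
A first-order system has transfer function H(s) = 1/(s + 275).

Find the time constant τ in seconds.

For H(s) = 1/(s + 1/τ), the pole is at -1/τ = -275, so τ = 1/275 = 0.0036 s.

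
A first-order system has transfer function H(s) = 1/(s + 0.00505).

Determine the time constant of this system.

For H(s) = 1/(s + 1/τ), the pole is at -1/τ = -0.00505, so τ = 1/0.00505 = 198 s.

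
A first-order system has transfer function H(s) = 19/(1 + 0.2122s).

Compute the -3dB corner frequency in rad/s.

Corner frequency = 1/τ = 1/0.2122 = 4.713 rad/s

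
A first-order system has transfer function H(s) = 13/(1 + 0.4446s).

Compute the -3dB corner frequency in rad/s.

Corner frequency = 1/τ = 1/0.4446 = 2.249 rad/s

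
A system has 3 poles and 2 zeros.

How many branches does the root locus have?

Root locus has n branches where n = number of poles = 3.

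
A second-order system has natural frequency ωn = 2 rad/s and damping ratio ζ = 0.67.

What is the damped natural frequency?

ωd = ωn√(1 - ζ²) = 2√(1 - 0.67²) = 1.48 rad/s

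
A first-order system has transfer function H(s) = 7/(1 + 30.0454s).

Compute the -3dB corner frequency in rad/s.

Corner frequency = 1/τ = 1/30.0454 = 0.033 rad/s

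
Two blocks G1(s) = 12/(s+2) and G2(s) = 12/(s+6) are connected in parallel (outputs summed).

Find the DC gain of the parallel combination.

Parallel: G_eq = G1 + G2. DC gain = G1(0) + G2(0) = 12/2 + 12/6 = 6 + 2 = 8.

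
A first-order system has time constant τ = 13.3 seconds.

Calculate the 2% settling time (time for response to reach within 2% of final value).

For first-order system, 2% settling time ≈ 4τ = 4 × 13.3 = 53.2 s.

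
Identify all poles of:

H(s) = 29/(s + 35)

Pole is where denominator = 0: s + 35 = 0, so s = -35.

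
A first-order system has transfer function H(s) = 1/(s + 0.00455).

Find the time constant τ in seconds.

For H(s) = 1/(s + 1/τ), the pole is at -1/τ = -0.00455, so τ = 1/0.00455 = 219.8 s.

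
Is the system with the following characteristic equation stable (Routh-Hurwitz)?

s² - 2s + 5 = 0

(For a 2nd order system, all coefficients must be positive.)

Coefficients: 1, -2, 5. b=-2 not positive, so system is unstable.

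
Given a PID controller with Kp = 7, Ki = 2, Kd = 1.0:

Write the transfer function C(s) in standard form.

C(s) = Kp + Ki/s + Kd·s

Substituting values: C(s) = 7 + 2/s + 1.0s = (s² + 7s + 2)/s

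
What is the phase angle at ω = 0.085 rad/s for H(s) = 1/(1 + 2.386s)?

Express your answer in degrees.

Phase = -arctan(ωτ) = -arctan(0.085 × 2.386) = -11.5°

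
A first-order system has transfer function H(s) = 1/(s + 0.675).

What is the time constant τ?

For H(s) = 1/(s + 1/τ), the pole is at -1/τ = -0.675, so τ = 1/0.675 = 1.4815 s.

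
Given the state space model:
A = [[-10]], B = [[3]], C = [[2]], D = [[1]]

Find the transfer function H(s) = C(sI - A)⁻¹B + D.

(sI - A)⁻¹ = 1/(s + 10). H(s) = 2×3/(s + 10) + 1 = (s + 16)/(s + 10).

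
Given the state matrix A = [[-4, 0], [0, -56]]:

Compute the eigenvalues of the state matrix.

For diagonal matrix, eigenvalues are diagonal entries: λ₁ = -4, λ₂ = -56.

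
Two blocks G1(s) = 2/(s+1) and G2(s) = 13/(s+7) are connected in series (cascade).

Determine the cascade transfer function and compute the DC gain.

Series: multiply transfer functions. G_eq = 2/(s+1) × 13/(s+7) = 26/((s+1)(s+7)). DC gain = 26/(1×7) = 3.7143.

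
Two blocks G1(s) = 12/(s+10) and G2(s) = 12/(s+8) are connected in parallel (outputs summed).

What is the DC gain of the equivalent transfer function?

Parallel: G_eq = G1 + G2. DC gain = G1(0) + G2(0) = 12/10 + 12/8 = 1.2 + 1.5 = 2.7.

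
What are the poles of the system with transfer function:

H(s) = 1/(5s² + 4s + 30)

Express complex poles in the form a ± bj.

Discriminant = 4² - 4×5×30 = 16 - 600 = -584 < 0, so the poles are a complex conjugate pair s = (-4 ± j√584)/(2×5). Real part = -4/(2×5) = -4/10 = -0.4; imaginary part = ±√584/(2×5) ≈ 2.4166. Poles: s = -0.4 ± 2.4166j.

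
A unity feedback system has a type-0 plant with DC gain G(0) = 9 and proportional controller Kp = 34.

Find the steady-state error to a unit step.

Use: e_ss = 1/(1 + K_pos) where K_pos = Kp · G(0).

K_pos = Kp · G(0) = 34 × 9 = 306. e_ss = 1/(1 + 306) = 0.0033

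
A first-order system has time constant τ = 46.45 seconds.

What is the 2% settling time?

For first-order system, 2% settling time ≈ 4τ = 4 × 46.45 = 185.8 s.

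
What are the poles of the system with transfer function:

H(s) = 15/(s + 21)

Pole is where denominator = 0: s + 21 = 0, so s = -21.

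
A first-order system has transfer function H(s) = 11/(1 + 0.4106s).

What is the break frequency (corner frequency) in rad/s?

Corner frequency = 1/τ = 1/0.4106 = 2.435 rad/s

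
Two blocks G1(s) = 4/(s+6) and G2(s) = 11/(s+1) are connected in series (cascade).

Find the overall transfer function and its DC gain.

Series: multiply transfer functions. G_eq = 4/(s+6) × 11/(s+1) = 44/((s+6)(s+1)). DC gain = 44/(6×1) = 7.3333.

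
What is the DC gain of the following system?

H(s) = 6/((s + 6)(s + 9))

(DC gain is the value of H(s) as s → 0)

DC gain = H(0) = 6/(6 × 9) = 6/54 = 0.1111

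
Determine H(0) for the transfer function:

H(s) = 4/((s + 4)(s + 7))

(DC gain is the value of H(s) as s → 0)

DC gain = H(0) = 4/(4 × 7) = 4/28 = 0.1429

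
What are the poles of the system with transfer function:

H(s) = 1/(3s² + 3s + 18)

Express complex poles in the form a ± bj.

Discriminant = 3² - 4×3×18 = 9 - 216 = -207 < 0, so the poles are a complex conjugate pair s = (-3 ± j√207)/(2×3). Real part = -3/(2×3) = -3/6 = -0.5; imaginary part = ±√207/(2×3) ≈ 2.3979. Poles: s = -0.5 ± 2.3979j.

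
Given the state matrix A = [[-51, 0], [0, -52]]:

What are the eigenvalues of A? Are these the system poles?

For diagonal matrix, eigenvalues are diagonal entries: λ₁ = -51, λ₂ = -52. Eigenvalues of A = system poles.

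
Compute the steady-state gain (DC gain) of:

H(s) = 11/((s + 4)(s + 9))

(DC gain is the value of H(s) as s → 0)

DC gain = H(0) = 11/(4 × 9) = 11/36 = 0.3056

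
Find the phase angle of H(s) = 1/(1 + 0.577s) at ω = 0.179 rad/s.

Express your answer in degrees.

Phase = -arctan(ωτ) = -arctan(0.179 × 0.577) = -5.9°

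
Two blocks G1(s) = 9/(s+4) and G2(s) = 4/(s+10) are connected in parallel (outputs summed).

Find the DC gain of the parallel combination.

Parallel: G_eq = G1 + G2. DC gain = G1(0) + G2(0) = 9/4 + 4/10 = 2.25 + 0.4 = 2.65.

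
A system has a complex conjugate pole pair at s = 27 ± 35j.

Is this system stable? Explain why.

Real part of poles is 27 (> 0, right half-plane). Unstable.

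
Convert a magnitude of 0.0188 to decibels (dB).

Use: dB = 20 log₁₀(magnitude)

dB = 20 log₁₀(0.0188) = -34.5 dB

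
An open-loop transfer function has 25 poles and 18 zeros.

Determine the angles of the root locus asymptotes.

n - m = 25 - 18 = 7. Angles: θk = (2k + 1)·180°/7 = 25.71°, 77.14°, 128.57°, 180°, 231.43°, 282.86°, 334.29°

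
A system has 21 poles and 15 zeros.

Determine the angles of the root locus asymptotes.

n - m = 21 - 15 = 6. Angles: θk = (2k + 1)·180°/6 = 30°, 90°, 150°, 210°, 270°, 330°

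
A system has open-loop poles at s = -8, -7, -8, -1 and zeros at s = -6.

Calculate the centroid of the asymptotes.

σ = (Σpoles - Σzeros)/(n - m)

σ = (Σpoles - Σzeros)/(n - m) = (-24 - (-6))/(4 - 1) = -18/3 = -6.0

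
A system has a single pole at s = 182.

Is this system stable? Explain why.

Pole at s = 182 is in the right half-plane. Unstable.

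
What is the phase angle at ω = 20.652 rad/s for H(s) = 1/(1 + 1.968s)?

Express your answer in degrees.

Phase = -arctan(ωτ) = -arctan(20.652 × 1.968) = -88.6°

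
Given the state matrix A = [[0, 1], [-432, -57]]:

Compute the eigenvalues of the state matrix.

det(A - λI) = λ² - (-57)λ + 432 = (λ - (-48))(λ - (-9)). Eigenvalues: -48, -9.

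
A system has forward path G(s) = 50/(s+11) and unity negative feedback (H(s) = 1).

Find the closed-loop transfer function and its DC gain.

T(s) = G/(1+GH) = [50/(s+11)] / [1 + 50/(s+11)] = 50/(s+11+50) = 50/(s+61). DC gain = 50/61 = 0.8197.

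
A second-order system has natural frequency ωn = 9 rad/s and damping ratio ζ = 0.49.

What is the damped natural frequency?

ωd = ωn√(1 - ζ²) = 9√(1 - 0.49²) = 7.85 rad/s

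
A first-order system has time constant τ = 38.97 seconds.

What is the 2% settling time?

For first-order system, 2% settling time ≈ 4τ = 4 × 38.97 = 155.88 s.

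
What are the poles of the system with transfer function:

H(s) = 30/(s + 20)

Pole is where denominator = 0: s + 20 = 0, so s = -20.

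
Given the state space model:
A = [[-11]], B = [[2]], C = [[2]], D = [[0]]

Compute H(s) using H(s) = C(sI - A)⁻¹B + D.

(sI - A)⁻¹ = 1/(s + 11). H(s) = 2 × 2/(s + 11) + 0 = 4/(s + 11).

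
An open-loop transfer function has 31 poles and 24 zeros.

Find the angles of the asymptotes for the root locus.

n - m = 31 - 24 = 7. Angles: θk = (2k + 1)·180°/7 = 25.71°, 77.14°, 128.57°, 180°, 231.43°, 282.86°, 334.29°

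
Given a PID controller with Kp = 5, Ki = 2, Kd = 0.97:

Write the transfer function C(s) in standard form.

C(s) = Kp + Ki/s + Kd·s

Substituting values: C(s) = 5 + 2/s + 0.97s = (0.97s² + 5s + 2)/s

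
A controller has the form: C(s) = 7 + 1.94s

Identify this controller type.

This is a Proportional-Derivative (PD) controller.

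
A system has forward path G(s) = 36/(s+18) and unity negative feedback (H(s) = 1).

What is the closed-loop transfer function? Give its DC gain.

T(s) = G/(1+GH) = [36/(s+18)] / [1 + 36/(s+18)] = 36/(s+18+36) = 36/(s+54). DC gain = 36/54 = 0.6667.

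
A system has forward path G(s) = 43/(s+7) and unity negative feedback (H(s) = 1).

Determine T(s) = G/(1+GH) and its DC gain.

T(s) = G/(1+GH) = [43/(s+7)] / [1 + 43/(s+7)] = 43/(s+7+43) = 43/(s+50). DC gain = 43/50 = 0.86.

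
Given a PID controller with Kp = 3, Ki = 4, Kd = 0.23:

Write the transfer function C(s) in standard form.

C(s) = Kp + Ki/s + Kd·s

Substituting values: C(s) = 3 + 4/s + 0.23s = (0.23s² + 3s + 4)/s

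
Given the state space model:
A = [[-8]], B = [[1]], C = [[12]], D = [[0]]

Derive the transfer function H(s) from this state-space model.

(sI - A)⁻¹ = 1/(s + 8). H(s) = 12 × 1/(s + 8) + 0 = 12/(s + 8).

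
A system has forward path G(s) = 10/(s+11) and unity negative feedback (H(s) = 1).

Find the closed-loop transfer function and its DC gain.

T(s) = G/(1+GH) = [10/(s+11)] / [1 + 10/(s+11)] = 10/(s+11+10) = 10/(s+21). DC gain = 10/21 = 0.4762.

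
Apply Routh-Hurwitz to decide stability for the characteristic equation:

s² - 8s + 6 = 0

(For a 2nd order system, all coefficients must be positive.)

Coefficients: 1, -8, 6. b=-8 not positive, so system is unstable.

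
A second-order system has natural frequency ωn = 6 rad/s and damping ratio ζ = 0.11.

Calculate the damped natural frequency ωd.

ωd = ωn√(1 - ζ²) = 6√(1 - 0.11²) = 5.96 rad/s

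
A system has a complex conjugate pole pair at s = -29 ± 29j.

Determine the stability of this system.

Real part of poles is -29 (< 0, left half-plane). Stable.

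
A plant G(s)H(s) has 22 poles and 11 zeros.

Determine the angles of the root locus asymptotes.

n - m = 22 - 11 = 11. Angles: θk = (2k + 1)·180°/11 = 16.36°, 49.09°, 81.82°, 114.55°, 147.27°, 180°, 212.73°, 245.45°, 278.18°, 310.91°, 343.64°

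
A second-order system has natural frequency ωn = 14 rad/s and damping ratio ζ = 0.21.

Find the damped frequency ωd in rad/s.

ωd = ωn√(1 - ζ²) = 14√(1 - 0.21²) = 13.69 rad/s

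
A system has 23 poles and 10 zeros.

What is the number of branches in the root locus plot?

Root locus has n branches where n = number of poles = 23.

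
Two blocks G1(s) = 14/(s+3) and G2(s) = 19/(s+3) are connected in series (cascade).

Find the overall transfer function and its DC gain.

Series: multiply transfer functions. G_eq = 14/(s+3) × 19/(s+3) = 266/((s+3)(s+3)). DC gain = 266/(3×3) = 29.5556.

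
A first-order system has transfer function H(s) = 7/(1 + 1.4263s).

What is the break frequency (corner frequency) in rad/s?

Corner frequency = 1/τ = 1/1.4263 = 0.701 rad/s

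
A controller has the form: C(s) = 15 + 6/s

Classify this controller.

This is a Proportional-Integral (PI) controller.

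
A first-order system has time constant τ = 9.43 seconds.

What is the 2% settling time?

For first-order system, 2% settling time ≈ 4τ = 4 × 9.43 = 37.72 s.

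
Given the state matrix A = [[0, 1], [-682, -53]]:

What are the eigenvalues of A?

det(A - λI) = λ² - (-53)λ + 682 = (λ - (-31))(λ - (-22)). Eigenvalues: -31, -22.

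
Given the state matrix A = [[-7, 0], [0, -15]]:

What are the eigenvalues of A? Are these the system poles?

For diagonal matrix, eigenvalues are diagonal entries: λ₁ = -7, λ₂ = -15. Eigenvalues of A = system poles.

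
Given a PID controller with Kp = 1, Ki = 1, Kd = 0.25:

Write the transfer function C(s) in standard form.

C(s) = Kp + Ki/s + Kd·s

Substituting values: C(s) = 1 + 1/s + 0.25s = (0.25s² + s + 1)/s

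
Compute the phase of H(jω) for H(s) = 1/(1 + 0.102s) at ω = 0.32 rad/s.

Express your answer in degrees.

Phase = -arctan(ωτ) = -arctan(0.32 × 0.102) = -1.9°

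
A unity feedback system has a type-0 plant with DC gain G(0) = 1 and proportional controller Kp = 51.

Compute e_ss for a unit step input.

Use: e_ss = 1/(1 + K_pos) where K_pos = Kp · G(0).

K_pos = Kp · G(0) = 51 × 1 = 51. e_ss = 1/(1 + 51) = 0.0192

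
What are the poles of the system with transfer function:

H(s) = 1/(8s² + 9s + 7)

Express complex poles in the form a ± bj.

Discriminant = 9² - 4×8×7 = 81 - 224 = -143 < 0, so the poles are a complex conjugate pair s = (-9 ± j√143)/(2×8). Real part = -9/(2×8) = -9/16 = -0.5625; imaginary part = ±√143/(2×8) ≈ 0.7474. Poles: s = -0.5625 ± 0.7474j.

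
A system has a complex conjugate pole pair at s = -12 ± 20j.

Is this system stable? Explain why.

Real part of poles is -12 (< 0, left half-plane). Stable.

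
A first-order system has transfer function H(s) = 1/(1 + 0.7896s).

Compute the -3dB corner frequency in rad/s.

Corner frequency = 1/τ = 1/0.7896 = 1.266 rad/s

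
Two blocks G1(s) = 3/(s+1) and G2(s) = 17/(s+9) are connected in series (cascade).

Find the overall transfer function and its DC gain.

Series: multiply transfer functions. G_eq = 3/(s+1) × 17/(s+9) = 51/((s+1)(s+9)). DC gain = 51/(1×9) = 5.6667.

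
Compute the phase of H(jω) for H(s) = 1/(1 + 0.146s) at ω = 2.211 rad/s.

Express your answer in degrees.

Phase = -arctan(ωτ) = -arctan(2.211 × 0.146) = -17.9°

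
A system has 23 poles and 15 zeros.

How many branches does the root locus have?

Root locus has n branches where n = number of poles = 23.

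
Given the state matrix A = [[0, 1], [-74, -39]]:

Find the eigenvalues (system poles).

det(A - λI) = λ² - (-39)λ + 74 = (λ - (-2))(λ - (-37)). Eigenvalues: -2, -37.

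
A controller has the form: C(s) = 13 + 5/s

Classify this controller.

This is a Proportional-Integral (PI) controller.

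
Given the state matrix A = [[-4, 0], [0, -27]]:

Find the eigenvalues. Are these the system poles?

For diagonal matrix, eigenvalues are diagonal entries: λ₁ = -4, λ₂ = -27. Eigenvalues of A = system poles.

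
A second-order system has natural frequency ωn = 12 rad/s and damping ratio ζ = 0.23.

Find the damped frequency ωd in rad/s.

ωd = ωn√(1 - ζ²) = 12√(1 - 0.23²) = 11.68 rad/s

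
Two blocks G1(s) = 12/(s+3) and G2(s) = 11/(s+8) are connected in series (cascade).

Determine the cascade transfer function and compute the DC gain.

Series: multiply transfer functions. G_eq = 12/(s+3) × 11/(s+8) = 132/((s+3)(s+8)). DC gain = 132/(3×8) = 5.5.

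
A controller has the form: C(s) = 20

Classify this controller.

This is a Proportional (P) controller.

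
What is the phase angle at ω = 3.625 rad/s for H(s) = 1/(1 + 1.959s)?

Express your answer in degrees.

Phase = -arctan(ωτ) = -arctan(3.625 × 1.959) = -82.0°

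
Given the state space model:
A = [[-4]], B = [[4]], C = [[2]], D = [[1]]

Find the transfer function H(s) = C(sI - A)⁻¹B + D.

(sI - A)⁻¹ = 1/(s + 4). H(s) = 2×4/(s + 4) + 1 = (s + 12)/(s + 4).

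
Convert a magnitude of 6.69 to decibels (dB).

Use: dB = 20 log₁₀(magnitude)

dB = 20 log₁₀(6.69) = 16.5 dB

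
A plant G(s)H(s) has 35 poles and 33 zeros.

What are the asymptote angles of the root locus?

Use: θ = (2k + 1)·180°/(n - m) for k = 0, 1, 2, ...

n - m = 35 - 33 = 2. Angles: θk = (2k + 1)·180°/2 = 90°, 270°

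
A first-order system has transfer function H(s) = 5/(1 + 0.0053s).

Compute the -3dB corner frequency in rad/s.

Corner frequency = 1/τ = 1/0.0053 = 188.679 rad/s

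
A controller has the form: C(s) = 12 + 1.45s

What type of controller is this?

This is a Proportional-Derivative (PD) controller.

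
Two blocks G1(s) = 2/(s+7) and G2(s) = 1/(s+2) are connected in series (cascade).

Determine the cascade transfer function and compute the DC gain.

Series: multiply transfer functions. G_eq = 2/(s+7) × 1/(s+2) = 2/((s+7)(s+2)). DC gain = 2/(7×2) = 0.1429.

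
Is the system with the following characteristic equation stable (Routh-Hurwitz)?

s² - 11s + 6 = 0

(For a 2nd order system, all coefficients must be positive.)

Coefficients: 1, -11, 6. b=-11 not positive, so system is unstable.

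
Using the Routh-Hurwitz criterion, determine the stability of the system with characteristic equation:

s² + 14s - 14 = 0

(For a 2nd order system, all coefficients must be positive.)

Coefficients: 1, 14, -14. c=-14 not positive, so system is unstable.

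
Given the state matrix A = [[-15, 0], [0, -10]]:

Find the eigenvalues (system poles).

For diagonal matrix, eigenvalues are diagonal entries: λ₁ = -15, λ₂ = -10.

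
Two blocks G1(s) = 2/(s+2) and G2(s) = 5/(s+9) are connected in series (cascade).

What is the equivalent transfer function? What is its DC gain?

Series: multiply transfer functions. G_eq = 2/(s+2) × 5/(s+9) = 10/((s+2)(s+9)). DC gain = 10/(2×9) = 0.5556.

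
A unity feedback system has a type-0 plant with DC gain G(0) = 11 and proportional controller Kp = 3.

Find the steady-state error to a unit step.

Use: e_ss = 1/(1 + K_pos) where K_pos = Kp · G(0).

K_pos = Kp · G(0) = 3 × 11 = 33. e_ss = 1/(1 + 33) = 0.0294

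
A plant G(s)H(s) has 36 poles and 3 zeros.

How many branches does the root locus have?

Root locus has n branches where n = number of poles = 36.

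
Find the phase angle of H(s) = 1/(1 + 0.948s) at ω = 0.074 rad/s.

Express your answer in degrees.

Phase = -arctan(ωτ) = -arctan(0.074 × 0.948) = -4.0°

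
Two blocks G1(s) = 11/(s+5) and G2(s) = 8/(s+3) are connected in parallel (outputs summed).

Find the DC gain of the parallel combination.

Parallel: G_eq = G1 + G2. DC gain = G1(0) + G2(0) = 11/5 + 8/3 = 2.2 + 2.6667 = 4.8667.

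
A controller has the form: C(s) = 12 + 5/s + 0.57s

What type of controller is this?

This is a Proportional-Integral-Derivative (PID) controller.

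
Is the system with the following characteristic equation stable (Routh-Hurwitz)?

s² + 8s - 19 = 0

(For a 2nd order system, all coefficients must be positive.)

Coefficients: 1, 8, -19. c=-19 not positive, so system is unstable.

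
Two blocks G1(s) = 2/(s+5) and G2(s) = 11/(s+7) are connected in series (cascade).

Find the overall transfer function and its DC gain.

Series: multiply transfer functions. G_eq = 2/(s+5) × 11/(s+7) = 22/((s+5)(s+7)). DC gain = 22/(5×7) = 0.6286.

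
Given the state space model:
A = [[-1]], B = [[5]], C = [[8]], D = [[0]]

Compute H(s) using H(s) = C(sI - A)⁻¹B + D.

(sI - A)⁻¹ = 1/(s + 1). H(s) = 8 × 5/(s + 1) + 0 = 40/(s + 1).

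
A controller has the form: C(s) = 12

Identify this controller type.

This is a Proportional (P) controller.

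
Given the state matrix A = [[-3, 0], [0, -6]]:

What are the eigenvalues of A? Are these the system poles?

For diagonal matrix, eigenvalues are diagonal entries: λ₁ = -3, λ₂ = -6. Eigenvalues of A = system poles.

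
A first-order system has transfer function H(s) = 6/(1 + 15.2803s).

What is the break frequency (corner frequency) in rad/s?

Corner frequency = 1/τ = 1/15.2803 = 0.065 rad/s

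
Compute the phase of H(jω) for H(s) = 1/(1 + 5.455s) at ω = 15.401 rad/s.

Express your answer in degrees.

Phase = -arctan(ωτ) = -arctan(15.401 × 5.455) = -89.3°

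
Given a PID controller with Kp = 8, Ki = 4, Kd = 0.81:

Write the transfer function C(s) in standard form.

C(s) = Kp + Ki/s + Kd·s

Substituting values: C(s) = 8 + 4/s + 0.81s = (0.81s² + 8s + 4)/s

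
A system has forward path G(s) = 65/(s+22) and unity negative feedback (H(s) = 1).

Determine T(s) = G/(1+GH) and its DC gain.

T(s) = G/(1+GH) = [65/(s+22)] / [1 + 65/(s+22)] = 65/(s+22+65) = 65/(s+87). DC gain = 65/87 = 0.7471.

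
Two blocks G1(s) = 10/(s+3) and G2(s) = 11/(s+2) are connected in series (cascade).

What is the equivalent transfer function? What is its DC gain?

Series: multiply transfer functions. G_eq = 10/(s+3) × 11/(s+2) = 110/((s+3)(s+2)). DC gain = 110/(3×2) = 18.3333.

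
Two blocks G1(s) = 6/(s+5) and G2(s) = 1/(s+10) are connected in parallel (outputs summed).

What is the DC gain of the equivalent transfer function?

Parallel: G_eq = G1 + G2. DC gain = G1(0) + G2(0) = 6/5 + 1/10 = 1.2 + 0.1 = 1.3.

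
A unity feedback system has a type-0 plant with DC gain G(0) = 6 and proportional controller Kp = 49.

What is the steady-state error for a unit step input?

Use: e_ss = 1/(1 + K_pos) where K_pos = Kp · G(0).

K_pos = Kp · G(0) = 49 × 6 = 294. e_ss = 1/(1 + 294) = 0.0034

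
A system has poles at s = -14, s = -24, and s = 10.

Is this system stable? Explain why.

Pole(s) at s = 10 are not in the left half-plane. System is unstable.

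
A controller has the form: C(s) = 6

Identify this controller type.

This is a Proportional (P) controller.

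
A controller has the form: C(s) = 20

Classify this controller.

This is a Proportional (P) controller.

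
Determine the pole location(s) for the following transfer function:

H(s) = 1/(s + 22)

Pole is where denominator = 0: s + 22 = 0, so s = -22.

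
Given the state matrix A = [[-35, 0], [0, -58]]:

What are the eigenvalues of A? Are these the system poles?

For diagonal matrix, eigenvalues are diagonal entries: λ₁ = -35, λ₂ = -58. Eigenvalues of A = system poles.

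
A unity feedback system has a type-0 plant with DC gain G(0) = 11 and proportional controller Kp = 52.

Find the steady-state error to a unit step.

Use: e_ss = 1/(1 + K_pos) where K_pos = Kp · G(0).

K_pos = Kp · G(0) = 52 × 11 = 572. e_ss = 1/(1 + 572) = 0.0017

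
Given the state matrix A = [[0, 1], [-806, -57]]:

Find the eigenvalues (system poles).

det(A - λI) = λ² - (-57)λ + 806 = (λ - (-26))(λ - (-31)). Eigenvalues: -26, -31.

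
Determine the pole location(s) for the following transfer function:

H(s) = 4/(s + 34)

Pole is where denominator = 0: s + 34 = 0, so s = -34.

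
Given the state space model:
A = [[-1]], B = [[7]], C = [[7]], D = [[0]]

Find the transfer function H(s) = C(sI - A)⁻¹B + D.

(sI - A)⁻¹ = 1/(s + 1). H(s) = 7 × 7/(s + 1) + 0 = 49/(s + 1).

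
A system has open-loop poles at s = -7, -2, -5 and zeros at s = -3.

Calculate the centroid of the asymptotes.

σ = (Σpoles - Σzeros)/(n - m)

σ = (Σpoles - Σzeros)/(n - m) = (-14 - (-3))/(3 - 1) = -11/2 = -5.5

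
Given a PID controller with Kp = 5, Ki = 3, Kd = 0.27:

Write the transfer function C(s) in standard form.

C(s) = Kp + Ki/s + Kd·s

Substituting values: C(s) = 5 + 3/s + 0.27s = (0.27s² + 5s + 3)/s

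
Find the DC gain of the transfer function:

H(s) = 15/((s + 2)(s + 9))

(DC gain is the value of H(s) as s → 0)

DC gain = H(0) = 15/(2 × 9) = 15/18 = 0.8333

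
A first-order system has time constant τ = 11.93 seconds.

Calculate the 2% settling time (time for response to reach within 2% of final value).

For first-order system, 2% settling time ≈ 4τ = 4 × 11.93 = 47.72 s.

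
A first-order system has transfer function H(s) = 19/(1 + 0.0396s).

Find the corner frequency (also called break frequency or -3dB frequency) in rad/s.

Corner frequency = 1/τ = 1/0.0396 = 25.253 rad/s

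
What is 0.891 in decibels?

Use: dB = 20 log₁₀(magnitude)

dB = 20 log₁₀(0.891) = -1.0 dB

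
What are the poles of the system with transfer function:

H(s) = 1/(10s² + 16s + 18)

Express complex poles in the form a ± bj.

Discriminant = 16² - 4×10×18 = 256 - 720 = -464 < 0, so the poles are a complex conjugate pair s = (-16 ± j√464)/(2×10). Real part = -16/(2×10) = -16/20 = -0.8; imaginary part = ±√464/(2×10) ≈ 1.0770. Poles: s = -0.8 ± 1.0770j.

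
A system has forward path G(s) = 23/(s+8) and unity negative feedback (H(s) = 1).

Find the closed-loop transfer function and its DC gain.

T(s) = G/(1+GH) = [23/(s+8)] / [1 + 23/(s+8)] = 23/(s+8+23) = 23/(s+31). DC gain = 23/31 = 0.7419.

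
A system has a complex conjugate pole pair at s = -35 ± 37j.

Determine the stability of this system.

Real part of poles is -35 (< 0, left half-plane). Stable.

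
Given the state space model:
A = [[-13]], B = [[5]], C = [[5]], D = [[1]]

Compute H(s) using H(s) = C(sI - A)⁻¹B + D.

(sI - A)⁻¹ = 1/(s + 13). H(s) = 5×5/(s + 13) + 1 = (s + 38)/(s + 13).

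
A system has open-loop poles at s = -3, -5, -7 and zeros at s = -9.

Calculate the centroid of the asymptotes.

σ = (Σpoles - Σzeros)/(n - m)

σ = (Σpoles - Σzeros)/(n - m) = (-15 - (-9))/(3 - 1) = -6/2 = -3.0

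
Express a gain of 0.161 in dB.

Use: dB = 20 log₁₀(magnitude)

dB = 20 log₁₀(0.161) = -15.9 dB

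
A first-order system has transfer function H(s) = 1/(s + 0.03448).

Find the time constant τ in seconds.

For H(s) = 1/(s + 1/τ), the pole is at -1/τ = -0.03448, so τ = 1/0.03448 = 29 s.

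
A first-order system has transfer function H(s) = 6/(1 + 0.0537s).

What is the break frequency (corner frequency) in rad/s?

Corner frequency = 1/τ = 1/0.0537 = 18.622 rad/s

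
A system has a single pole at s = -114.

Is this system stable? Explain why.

Pole at s = -114 is in the left half-plane. Stable.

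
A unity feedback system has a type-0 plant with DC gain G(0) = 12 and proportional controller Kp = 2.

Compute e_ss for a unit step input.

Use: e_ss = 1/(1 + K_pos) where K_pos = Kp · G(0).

K_pos = Kp · G(0) = 2 × 12 = 24. e_ss = 1/(1 + 24) = 0.04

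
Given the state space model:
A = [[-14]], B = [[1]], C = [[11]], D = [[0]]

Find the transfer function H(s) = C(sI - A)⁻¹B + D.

(sI - A)⁻¹ = 1/(s + 14). H(s) = 11 × 1/(s + 14) + 0 = 11/(s + 14).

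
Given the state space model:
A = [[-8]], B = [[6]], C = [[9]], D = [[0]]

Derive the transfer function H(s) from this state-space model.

(sI - A)⁻¹ = 1/(s + 8). H(s) = 9 × 6/(s + 8) + 0 = 54/(s + 8).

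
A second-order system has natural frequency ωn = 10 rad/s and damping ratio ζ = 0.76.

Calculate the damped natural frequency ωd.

ωd = ωn√(1 - ζ²) = 10√(1 - 0.76²) = 6.5 rad/s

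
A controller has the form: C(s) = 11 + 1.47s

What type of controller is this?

This is a Proportional-Derivative (PD) controller.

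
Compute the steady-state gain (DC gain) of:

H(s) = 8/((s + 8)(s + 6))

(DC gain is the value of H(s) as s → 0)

DC gain = H(0) = 8/(8 × 6) = 8/48 = 0.1667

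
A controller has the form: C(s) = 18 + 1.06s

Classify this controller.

This is a Proportional-Derivative (PD) controller.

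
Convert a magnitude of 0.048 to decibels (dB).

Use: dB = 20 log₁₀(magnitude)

dB = 20 log₁₀(0.048) = -26.4 dB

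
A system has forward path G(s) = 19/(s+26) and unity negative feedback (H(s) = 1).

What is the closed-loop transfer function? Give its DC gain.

T(s) = G/(1+GH) = [19/(s+26)] / [1 + 19/(s+26)] = 19/(s+26+19) = 19/(s+45). DC gain = 19/45 = 0.4222.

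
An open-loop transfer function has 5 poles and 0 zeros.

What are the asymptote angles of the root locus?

n - m = 5 - 0 = 5. Angles: θk = (2k + 1)·180°/5 = 36°, 108°, 180°, 252°, 324°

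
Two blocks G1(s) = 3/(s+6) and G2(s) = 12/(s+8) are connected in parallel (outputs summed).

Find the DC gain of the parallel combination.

Parallel: G_eq = G1 + G2. DC gain = G1(0) + G2(0) = 3/6 + 12/8 = 0.5 + 1.5 = 2.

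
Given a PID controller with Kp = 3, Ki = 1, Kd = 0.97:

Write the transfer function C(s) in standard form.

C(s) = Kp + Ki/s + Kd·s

Substituting values: C(s) = 3 + 1/s + 0.97s = (0.97s² + 3s + 1)/s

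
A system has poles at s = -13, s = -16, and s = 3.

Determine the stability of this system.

Pole(s) at s = 3 are not in the left half-plane. System is unstable.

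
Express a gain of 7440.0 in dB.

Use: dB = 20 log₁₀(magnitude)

dB = 20 log₁₀(7440.0) = 77.4 dB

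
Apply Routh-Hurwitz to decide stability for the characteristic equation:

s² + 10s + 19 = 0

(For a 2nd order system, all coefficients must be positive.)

Coefficients: 1, 10, 19. All positive, so system is stable.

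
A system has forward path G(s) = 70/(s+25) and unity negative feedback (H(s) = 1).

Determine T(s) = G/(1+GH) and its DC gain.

T(s) = G/(1+GH) = [70/(s+25)] / [1 + 70/(s+25)] = 70/(s+25+70) = 70/(s+95). DC gain = 70/95 = 0.7368.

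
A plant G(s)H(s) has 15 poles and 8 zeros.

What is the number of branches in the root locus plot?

Root locus has n branches where n = number of poles = 15.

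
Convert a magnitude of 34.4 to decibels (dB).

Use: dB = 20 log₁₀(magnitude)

dB = 20 log₁₀(34.4) = 30.7 dB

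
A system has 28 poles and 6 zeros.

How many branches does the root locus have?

Root locus has n branches where n = number of poles = 28.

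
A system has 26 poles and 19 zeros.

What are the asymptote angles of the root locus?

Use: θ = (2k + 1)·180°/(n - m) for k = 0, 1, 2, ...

n - m = 26 - 19 = 7. Angles: θk = (2k + 1)·180°/7 = 25.71°, 77.14°, 128.57°, 180°, 231.43°, 282.86°, 334.29°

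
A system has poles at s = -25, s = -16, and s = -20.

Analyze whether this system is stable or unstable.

All poles are in the left half-plane. System is stable.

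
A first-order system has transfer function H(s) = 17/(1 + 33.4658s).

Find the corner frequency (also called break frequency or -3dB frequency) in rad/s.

Corner frequency = 1/τ = 1/33.4658 = 0.03 rad/s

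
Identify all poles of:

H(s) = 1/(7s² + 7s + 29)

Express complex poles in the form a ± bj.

Discriminant = 7² - 4×7×29 = 49 - 812 = -763 < 0, so the poles are a complex conjugate pair s = (-7 ± j√763)/(2×7). Real part = -7/(2×7) = -7/14 = -0.5; imaginary part = ±√763/(2×7) ≈ 1.9730. Poles: s = -0.5 ± 1.9730j.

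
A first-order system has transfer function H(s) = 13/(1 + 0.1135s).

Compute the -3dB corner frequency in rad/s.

Corner frequency = 1/τ = 1/0.1135 = 8.811 rad/s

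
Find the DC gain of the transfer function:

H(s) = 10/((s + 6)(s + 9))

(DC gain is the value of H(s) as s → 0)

DC gain = H(0) = 10/(6 × 9) = 10/54 = 0.1852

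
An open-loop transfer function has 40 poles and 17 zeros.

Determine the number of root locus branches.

Root locus has n branches where n = number of poles = 40.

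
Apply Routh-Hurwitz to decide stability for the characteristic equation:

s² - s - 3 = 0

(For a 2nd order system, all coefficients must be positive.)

Coefficients: 1, -1, -3. b=-1, c=-3 not positive, so system is unstable.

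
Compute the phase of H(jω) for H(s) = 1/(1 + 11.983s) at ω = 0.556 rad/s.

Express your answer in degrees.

Phase = -arctan(ωτ) = -arctan(0.556 × 11.983) = -81.5°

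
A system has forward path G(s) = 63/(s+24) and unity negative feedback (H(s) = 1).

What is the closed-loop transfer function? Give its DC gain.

T(s) = G/(1+GH) = [63/(s+24)] / [1 + 63/(s+24)] = 63/(s+24+63) = 63/(s+87). DC gain = 63/87 = 0.7241.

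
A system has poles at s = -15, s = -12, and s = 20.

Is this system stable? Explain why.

Pole(s) at s = 20 are not in the left half-plane. System is unstable.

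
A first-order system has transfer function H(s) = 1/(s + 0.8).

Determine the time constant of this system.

For H(s) = 1/(s + 1/τ), the pole is at -1/τ = -0.8, so τ = 1/0.8 = 1.25 s.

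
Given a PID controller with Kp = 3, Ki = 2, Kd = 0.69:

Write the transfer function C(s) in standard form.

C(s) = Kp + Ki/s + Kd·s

Substituting values: C(s) = 3 + 2/s + 0.69s = (0.69s² + 3s + 2)/s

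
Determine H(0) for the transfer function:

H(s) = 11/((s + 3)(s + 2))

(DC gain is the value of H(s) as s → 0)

DC gain = H(0) = 11/(3 × 2) = 11/6 = 1.8333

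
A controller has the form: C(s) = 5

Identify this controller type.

This is a Proportional (P) controller.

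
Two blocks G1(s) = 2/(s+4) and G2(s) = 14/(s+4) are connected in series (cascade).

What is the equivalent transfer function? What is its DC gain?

Series: multiply transfer functions. G_eq = 2/(s+4) × 14/(s+4) = 28/((s+4)(s+4)). DC gain = 28/(4×4) = 1.75.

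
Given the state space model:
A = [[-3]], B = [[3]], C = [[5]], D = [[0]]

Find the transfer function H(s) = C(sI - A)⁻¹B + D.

(sI - A)⁻¹ = 1/(s + 3). H(s) = 5 × 3/(s + 3) + 0 = 15/(s + 3).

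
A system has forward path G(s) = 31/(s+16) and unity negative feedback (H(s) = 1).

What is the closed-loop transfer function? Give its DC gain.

T(s) = G/(1+GH) = [31/(s+16)] / [1 + 31/(s+16)] = 31/(s+16+31) = 31/(s+47). DC gain = 31/47 = 0.6596.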